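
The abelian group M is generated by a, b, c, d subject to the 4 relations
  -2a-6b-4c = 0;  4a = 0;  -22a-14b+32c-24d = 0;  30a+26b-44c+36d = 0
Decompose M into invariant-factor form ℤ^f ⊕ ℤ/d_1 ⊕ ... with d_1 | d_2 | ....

rank_ℚ(R)=4; free=4−4=0
SNF(R) diag = [2, 4, 4, 12] → torsion [2, 4, 4, 12]

Answer: M ≅ ℤ/2 ⊕ ℤ/4 ⊕ ℤ/4 ⊕ ℤ/12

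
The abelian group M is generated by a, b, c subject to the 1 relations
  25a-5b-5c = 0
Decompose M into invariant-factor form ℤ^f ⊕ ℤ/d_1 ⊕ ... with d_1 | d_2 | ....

rank_ℚ(R)=1; free=3−1=2
SNF(R) diag = [5] → torsion [5]

Answer: M ≅ ℤ^2 ⊕ ℤ/5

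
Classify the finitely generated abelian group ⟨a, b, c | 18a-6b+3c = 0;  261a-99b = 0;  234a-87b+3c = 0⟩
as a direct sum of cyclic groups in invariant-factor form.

rank_ℚ(R)=3; free=3−3=0
SNF(R) diag = [3, 9, 27] → torsion [3, 9, 27]

Answer: M ≅ ℤ/3 ⊕ ℤ/9 ⊕ ℤ/27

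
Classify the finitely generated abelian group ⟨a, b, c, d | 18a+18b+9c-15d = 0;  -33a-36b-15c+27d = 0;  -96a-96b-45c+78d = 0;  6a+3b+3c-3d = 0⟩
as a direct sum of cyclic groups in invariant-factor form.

rank_ℚ(R)=4; free=4−4=0
SNF(R) diag = [3, 3, 3, 9] → torsion [3, 3, 3, 9]

Answer: M ≅ ℤ/3 ⊕ ℤ/3 ⊕ ℤ/3 ⊕ ℤ/9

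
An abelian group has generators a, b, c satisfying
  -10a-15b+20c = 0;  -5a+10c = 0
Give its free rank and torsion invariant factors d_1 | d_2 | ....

rank_ℚ(R)=2; free=3−2=1
SNF(R) diag = [5, 15] → torsion [5, 15]

Answer: M ≅ ℤ^1 ⊕ ℤ/5 ⊕ ℤ/15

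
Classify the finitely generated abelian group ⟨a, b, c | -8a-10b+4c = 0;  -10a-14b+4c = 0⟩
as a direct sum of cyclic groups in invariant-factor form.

Answer: M ≅ ℤ^1 ⊕ ℤ/2 ⊕ ℤ/2

Derivation:
rank_ℚ(R)=2; free=3−2=1
SNF(R) diag = [2, 2] → torsion [2, 2]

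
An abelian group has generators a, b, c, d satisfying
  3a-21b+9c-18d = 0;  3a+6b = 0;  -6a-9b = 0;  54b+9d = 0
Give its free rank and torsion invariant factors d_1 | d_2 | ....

rank_ℚ(R)=4; free=4−4=0
SNF(R) diag = [3, 3, 9, 9] → torsion [3, 3, 9, 9]

Answer: M ≅ ℤ/3 ⊕ ℤ/3 ⊕ ℤ/9 ⊕ ℤ/9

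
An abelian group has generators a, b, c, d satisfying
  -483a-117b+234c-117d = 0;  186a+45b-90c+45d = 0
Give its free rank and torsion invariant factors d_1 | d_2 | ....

Answer: M ≅ ℤ^2 ⊕ ℤ/3 ⊕ ℤ/9

Derivation:
rank_ℚ(R)=2; free=4−2=2
SNF(R) diag = [3, 9] → torsion [3, 9]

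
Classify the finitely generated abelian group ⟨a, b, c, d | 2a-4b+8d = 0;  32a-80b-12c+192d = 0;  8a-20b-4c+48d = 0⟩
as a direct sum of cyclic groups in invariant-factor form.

rank_ℚ(R)=3; free=4−3=1
SNF(R) diag = [2, 4, 4] → torsion [2, 4, 4]

Answer: M ≅ ℤ^1 ⊕ ℤ/2 ⊕ ℤ/4 ⊕ ℤ/4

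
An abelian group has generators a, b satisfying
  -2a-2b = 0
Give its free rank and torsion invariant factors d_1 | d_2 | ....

rank_ℚ(R)=1; free=2−1=1
SNF(R) diag = [2] → torsion [2]

Answer: M ≅ ℤ^1 ⊕ ℤ/2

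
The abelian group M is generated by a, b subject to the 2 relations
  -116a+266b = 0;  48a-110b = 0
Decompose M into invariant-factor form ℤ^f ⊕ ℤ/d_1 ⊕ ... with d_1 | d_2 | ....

Answer: M ≅ ℤ/2 ⊕ ℤ/4

Derivation:
rank_ℚ(R)=2; free=2−2=0
SNF(R) diag = [2, 4] → torsion [2, 4]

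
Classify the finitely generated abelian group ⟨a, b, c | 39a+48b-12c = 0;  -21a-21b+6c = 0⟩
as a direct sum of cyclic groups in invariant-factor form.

Answer: M ≅ ℤ^1 ⊕ ℤ/3 ⊕ ℤ/3

Derivation:
rank_ℚ(R)=2; free=3−2=1
SNF(R) diag = [3, 3] → torsion [3, 3]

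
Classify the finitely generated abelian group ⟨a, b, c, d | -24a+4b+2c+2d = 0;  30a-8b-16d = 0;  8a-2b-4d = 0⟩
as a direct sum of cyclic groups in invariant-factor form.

Answer: M ≅ ℤ^1 ⊕ ℤ/2 ⊕ ℤ/2 ⊕ ℤ/2

Derivation:
rank_ℚ(R)=3; free=4−3=1
SNF(R) diag = [2, 2, 2] → torsion [2, 2, 2]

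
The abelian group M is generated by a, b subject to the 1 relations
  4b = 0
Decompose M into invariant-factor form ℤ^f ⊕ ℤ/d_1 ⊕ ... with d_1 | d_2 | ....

rank_ℚ(R)=1; free=2−1=1
SNF(R) diag = [4] → torsion [4]

Answer: M ≅ ℤ^1 ⊕ ℤ/4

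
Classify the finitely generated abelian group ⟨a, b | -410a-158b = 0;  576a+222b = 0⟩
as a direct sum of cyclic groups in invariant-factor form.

rank_ℚ(R)=2; free=2−2=0
SNF(R) diag = [2, 6] → torsion [2, 6]

Answer: M ≅ ℤ/2 ⊕ ℤ/6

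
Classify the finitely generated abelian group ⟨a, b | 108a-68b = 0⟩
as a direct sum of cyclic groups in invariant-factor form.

rank_ℚ(R)=1; free=2−1=1
SNF(R) diag = [4] → torsion [4]

Answer: M ≅ ℤ^1 ⊕ ℤ/4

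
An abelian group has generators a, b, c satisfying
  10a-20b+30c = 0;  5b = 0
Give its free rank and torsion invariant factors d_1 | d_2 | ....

rank_ℚ(R)=2; free=3−2=1
SNF(R) diag = [5, 10] → torsion [5, 10]

Answer: M ≅ ℤ^1 ⊕ ℤ/5 ⊕ ℤ/10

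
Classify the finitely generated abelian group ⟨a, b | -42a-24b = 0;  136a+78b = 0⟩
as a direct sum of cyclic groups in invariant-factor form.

Answer: M ≅ ℤ/2 ⊕ ℤ/6

Derivation:
rank_ℚ(R)=2; free=2−2=0
SNF(R) diag = [2, 6] → torsion [2, 6]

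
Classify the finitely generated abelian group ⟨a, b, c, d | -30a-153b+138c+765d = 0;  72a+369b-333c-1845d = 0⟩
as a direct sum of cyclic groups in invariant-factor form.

rank_ℚ(R)=2; free=4−2=2
SNF(R) diag = [3, 9] → torsion [3, 9]

Answer: M ≅ ℤ^2 ⊕ ℤ/3 ⊕ ℤ/9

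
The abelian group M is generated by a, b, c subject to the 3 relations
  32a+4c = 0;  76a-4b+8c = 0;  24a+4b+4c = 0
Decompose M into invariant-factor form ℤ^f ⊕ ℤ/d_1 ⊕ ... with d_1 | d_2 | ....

rank_ℚ(R)=3; free=3−3=0
SNF(R) diag = [4, 4, 4] → torsion [4, 4, 4]

Answer: M ≅ ℤ/4 ⊕ ℤ/4 ⊕ ℤ/4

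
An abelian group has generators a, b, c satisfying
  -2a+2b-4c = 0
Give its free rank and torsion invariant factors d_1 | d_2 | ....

Answer: M ≅ ℤ^2 ⊕ ℤ/2

Derivation:
rank_ℚ(R)=1; free=3−1=2
SNF(R) diag = [2] → torsion [2]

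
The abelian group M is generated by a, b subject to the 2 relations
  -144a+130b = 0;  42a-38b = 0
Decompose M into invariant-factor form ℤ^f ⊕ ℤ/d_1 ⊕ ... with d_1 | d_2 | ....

Answer: M ≅ ℤ/2 ⊕ ℤ/6

Derivation:
rank_ℚ(R)=2; free=2−2=0
SNF(R) diag = [2, 6] → torsion [2, 6]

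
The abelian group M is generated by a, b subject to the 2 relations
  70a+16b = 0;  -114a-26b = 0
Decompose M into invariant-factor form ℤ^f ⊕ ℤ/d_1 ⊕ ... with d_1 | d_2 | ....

rank_ℚ(R)=2; free=2−2=0
SNF(R) diag = [2, 2] → torsion [2, 2]

Answer: M ≅ ℤ/2 ⊕ ℤ/2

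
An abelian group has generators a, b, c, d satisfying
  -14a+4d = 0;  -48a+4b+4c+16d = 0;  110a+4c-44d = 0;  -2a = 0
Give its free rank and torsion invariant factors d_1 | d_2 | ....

Answer: M ≅ ℤ/2 ⊕ ℤ/4 ⊕ ℤ/4 ⊕ ℤ/4

Derivation:
rank_ℚ(R)=4; free=4−4=0
SNF(R) diag = [2, 4, 4, 4] → torsion [2, 4, 4, 4]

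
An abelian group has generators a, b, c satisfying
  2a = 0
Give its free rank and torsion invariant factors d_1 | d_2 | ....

rank_ℚ(R)=1; free=3−1=2
SNF(R) diag = [2] → torsion [2]

Answer: M ≅ ℤ^2 ⊕ ℤ/2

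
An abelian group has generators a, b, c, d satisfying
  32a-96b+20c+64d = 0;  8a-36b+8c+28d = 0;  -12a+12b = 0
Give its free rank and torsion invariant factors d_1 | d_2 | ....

rank_ℚ(R)=3; free=4−3=1
SNF(R) diag = [4, 12, 12] → torsion [4, 12, 12]

Answer: M ≅ ℤ^1 ⊕ ℤ/4 ⊕ ℤ/12 ⊕ ℤ/12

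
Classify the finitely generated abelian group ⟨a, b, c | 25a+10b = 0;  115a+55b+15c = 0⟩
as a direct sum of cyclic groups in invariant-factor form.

rank_ℚ(R)=2; free=3−2=1
SNF(R) diag = [5, 15] → torsion [5, 15]

Answer: M ≅ ℤ^1 ⊕ ℤ/5 ⊕ ℤ/15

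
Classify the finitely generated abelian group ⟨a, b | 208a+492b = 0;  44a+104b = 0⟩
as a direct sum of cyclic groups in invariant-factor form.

rank_ℚ(R)=2; free=2−2=0
SNF(R) diag = [4, 4] → torsion [4, 4]

Answer: M ≅ ℤ/4 ⊕ ℤ/4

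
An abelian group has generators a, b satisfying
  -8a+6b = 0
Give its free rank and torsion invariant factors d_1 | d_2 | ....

Answer: M ≅ ℤ^1 ⊕ ℤ/2

Derivation:
rank_ℚ(R)=1; free=2−1=1
SNF(R) diag = [2] → torsion [2]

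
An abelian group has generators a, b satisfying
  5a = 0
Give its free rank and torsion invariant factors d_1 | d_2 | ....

Answer: M ≅ ℤ^1 ⊕ ℤ/5

Derivation:
rank_ℚ(R)=1; free=2−1=1
SNF(R) diag = [5] → torsion [5]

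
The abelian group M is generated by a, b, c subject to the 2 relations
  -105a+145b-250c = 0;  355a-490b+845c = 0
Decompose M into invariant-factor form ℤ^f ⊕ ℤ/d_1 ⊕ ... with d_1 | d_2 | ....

Answer: M ≅ ℤ^1 ⊕ ℤ/5 ⊕ ℤ/5

Derivation:
rank_ℚ(R)=2; free=3−2=1
SNF(R) diag = [5, 5] → torsion [5, 5]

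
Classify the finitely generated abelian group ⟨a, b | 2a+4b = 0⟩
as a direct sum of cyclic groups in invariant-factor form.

Answer: M ≅ ℤ^1 ⊕ ℤ/2

Derivation:
rank_ℚ(R)=1; free=2−1=1
SNF(R) diag = [2] → torsion [2]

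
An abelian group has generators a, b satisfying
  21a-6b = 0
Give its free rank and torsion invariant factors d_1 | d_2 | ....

rank_ℚ(R)=1; free=2−1=1
SNF(R) diag = [3] → torsion [3]

Answer: M ≅ ℤ^1 ⊕ ℤ/3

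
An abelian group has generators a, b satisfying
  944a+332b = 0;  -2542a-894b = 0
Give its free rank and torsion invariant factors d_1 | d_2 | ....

rank_ℚ(R)=2; free=2−2=0
SNF(R) diag = [2, 4] → torsion [2, 4]

Answer: M ≅ ℤ/2 ⊕ ℤ/4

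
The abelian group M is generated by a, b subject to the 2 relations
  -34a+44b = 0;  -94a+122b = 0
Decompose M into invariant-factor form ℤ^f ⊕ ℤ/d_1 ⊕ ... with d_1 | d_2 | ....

Answer: M ≅ ℤ/2 ⊕ ℤ/6

Derivation:
rank_ℚ(R)=2; free=2−2=0
SNF(R) diag = [2, 6] → torsion [2, 6]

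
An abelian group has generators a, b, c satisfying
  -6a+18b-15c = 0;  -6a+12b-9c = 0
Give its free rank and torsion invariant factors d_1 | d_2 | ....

rank_ℚ(R)=2; free=3−2=1
SNF(R) diag = [3, 6] → torsion [3, 6]

Answer: M ≅ ℤ^1 ⊕ ℤ/3 ⊕ ℤ/6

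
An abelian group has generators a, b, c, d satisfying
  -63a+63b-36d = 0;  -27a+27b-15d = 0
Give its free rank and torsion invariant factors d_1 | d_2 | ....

rank_ℚ(R)=2; free=4−2=2
SNF(R) diag = [3, 9] → torsion [3, 9]

Answer: M ≅ ℤ^2 ⊕ ℤ/3 ⊕ ℤ/9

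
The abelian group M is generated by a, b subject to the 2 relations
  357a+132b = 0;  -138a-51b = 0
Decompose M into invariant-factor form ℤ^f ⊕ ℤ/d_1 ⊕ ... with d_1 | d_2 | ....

Answer: M ≅ ℤ/3 ⊕ ℤ/3

Derivation:
rank_ℚ(R)=2; free=2−2=0
SNF(R) diag = [3, 3] → torsion [3, 3]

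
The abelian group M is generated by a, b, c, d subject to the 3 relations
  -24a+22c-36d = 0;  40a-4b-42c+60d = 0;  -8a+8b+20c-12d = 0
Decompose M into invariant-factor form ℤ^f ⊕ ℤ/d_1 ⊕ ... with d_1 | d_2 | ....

rank_ℚ(R)=3; free=4−3=1
SNF(R) diag = [2, 4, 12] → torsion [2, 4, 12]

Answer: M ≅ ℤ^1 ⊕ ℤ/2 ⊕ ℤ/4 ⊕ ℤ/12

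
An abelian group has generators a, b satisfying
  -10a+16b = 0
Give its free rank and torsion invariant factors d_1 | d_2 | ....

rank_ℚ(R)=1; free=2−1=1
SNF(R) diag = [2] → torsion [2]

Answer: M ≅ ℤ^1 ⊕ ℤ/2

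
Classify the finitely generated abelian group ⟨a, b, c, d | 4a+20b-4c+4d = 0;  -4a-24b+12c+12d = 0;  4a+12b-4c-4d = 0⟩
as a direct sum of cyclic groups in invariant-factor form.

Answer: M ≅ ℤ^1 ⊕ ℤ/4 ⊕ ℤ/4 ⊕ ℤ/8

Derivation:
rank_ℚ(R)=3; free=4−3=1
SNF(R) diag = [4, 4, 8] → torsion [4, 4, 8]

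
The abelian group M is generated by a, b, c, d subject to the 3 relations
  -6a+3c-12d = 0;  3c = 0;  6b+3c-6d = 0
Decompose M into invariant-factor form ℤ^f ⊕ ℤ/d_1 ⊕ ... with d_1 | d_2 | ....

rank_ℚ(R)=3; free=4−3=1
SNF(R) diag = [3, 6, 6] → torsion [3, 6, 6]

Answer: M ≅ ℤ^1 ⊕ ℤ/3 ⊕ ℤ/6 ⊕ ℤ/6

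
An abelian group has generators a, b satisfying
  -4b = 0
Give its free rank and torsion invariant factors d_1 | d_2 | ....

Answer: M ≅ ℤ^1 ⊕ ℤ/4

Derivation:
rank_ℚ(R)=1; free=2−1=1
SNF(R) diag = [4] → torsion [4]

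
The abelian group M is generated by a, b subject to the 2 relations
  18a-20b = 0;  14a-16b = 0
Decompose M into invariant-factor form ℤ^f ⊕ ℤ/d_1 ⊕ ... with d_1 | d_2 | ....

rank_ℚ(R)=2; free=2−2=0
SNF(R) diag = [2, 4] → torsion [2, 4]

Answer: M ≅ ℤ/2 ⊕ ℤ/4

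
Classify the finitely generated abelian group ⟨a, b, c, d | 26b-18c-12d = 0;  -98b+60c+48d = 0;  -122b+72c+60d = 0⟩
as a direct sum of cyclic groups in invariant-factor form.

rank_ℚ(R)=3; free=4−3=1
SNF(R) diag = [2, 6, 12] → torsion [2, 6, 12]

Answer: M ≅ ℤ^1 ⊕ ℤ/2 ⊕ ℤ/6 ⊕ ℤ/12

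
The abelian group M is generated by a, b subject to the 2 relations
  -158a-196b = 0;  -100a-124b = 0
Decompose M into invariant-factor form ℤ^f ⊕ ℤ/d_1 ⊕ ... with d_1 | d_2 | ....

Answer: M ≅ ℤ/2 ⊕ ℤ/4

Derivation:
rank_ℚ(R)=2; free=2−2=0
SNF(R) diag = [2, 4] → torsion [2, 4]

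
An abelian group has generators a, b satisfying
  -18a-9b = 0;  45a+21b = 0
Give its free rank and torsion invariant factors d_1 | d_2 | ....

Answer: M ≅ ℤ/3 ⊕ ℤ/9

Derivation:
rank_ℚ(R)=2; free=2−2=0
SNF(R) diag = [3, 9] → torsion [3, 9]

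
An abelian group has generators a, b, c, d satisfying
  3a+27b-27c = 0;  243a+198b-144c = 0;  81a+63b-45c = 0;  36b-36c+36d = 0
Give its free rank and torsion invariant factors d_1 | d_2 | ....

rank_ℚ(R)=4; free=4−4=0
SNF(R) diag = [3, 9, 18, 36] → torsion [3, 9, 18, 36]

Answer: M ≅ ℤ/3 ⊕ ℤ/9 ⊕ ℤ/18 ⊕ ℤ/36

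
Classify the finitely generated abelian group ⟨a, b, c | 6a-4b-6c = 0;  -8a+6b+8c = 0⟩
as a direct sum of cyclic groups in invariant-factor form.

rank_ℚ(R)=2; free=3−2=1
SNF(R) diag = [2, 2] → torsion [2, 2]

Answer: M ≅ ℤ^1 ⊕ ℤ/2 ⊕ ℤ/2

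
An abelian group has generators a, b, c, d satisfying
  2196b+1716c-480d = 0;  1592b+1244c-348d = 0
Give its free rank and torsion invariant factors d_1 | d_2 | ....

rank_ℚ(R)=2; free=4−2=2
SNF(R) diag = [4, 12] → torsion [4, 12]

Answer: M ≅ ℤ^2 ⊕ ℤ/4 ⊕ ℤ/12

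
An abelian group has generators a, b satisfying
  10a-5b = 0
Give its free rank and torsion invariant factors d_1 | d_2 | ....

Answer: M ≅ ℤ^1 ⊕ ℤ/5

Derivation:
rank_ℚ(R)=1; free=2−1=1
SNF(R) diag = [5] → torsion [5]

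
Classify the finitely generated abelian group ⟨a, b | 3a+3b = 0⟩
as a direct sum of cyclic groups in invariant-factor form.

Answer: M ≅ ℤ^1 ⊕ ℤ/3

Derivation:
rank_ℚ(R)=1; free=2−1=1
SNF(R) diag = [3] → torsion [3]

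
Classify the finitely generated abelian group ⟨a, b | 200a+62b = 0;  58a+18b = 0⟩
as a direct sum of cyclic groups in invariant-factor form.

Answer: M ≅ ℤ/2 ⊕ ℤ/2

Derivation:
rank_ℚ(R)=2; free=2−2=0
SNF(R) diag = [2, 2] → torsion [2, 2]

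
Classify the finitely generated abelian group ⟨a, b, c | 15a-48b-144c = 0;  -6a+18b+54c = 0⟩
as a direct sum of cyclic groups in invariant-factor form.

Answer: M ≅ ℤ^1 ⊕ ℤ/3 ⊕ ℤ/6

Derivation:
rank_ℚ(R)=2; free=3−2=1
SNF(R) diag = [3, 6] → torsion [3, 6]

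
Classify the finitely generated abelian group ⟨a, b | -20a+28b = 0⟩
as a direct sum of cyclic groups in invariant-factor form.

Answer: M ≅ ℤ^1 ⊕ ℤ/4

Derivation:
rank_ℚ(R)=1; free=2−1=1
SNF(R) diag = [4] → torsion [4]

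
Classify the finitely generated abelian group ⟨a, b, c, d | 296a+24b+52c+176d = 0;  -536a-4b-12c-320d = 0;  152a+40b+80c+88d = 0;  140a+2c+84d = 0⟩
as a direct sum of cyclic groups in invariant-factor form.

Answer: M ≅ ℤ/2 ⊕ ℤ/4 ⊕ ℤ/8 ⊕ ℤ/24

Derivation:
rank_ℚ(R)=4; free=4−4=0
SNF(R) diag = [2, 4, 8, 24] → torsion [2, 4, 8, 24]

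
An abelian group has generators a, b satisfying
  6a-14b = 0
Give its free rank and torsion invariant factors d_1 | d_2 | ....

rank_ℚ(R)=1; free=2−1=1
SNF(R) diag = [2] → torsion [2]

Answer: M ≅ ℤ^1 ⊕ ℤ/2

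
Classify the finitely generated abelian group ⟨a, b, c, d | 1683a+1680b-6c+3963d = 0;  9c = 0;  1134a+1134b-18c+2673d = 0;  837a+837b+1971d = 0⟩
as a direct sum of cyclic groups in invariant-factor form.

rank_ℚ(R)=4; free=4−4=0
SNF(R) diag = [3, 9, 27, 81] → torsion [3, 9, 27, 81]

Answer: M ≅ ℤ/3 ⊕ ℤ/9 ⊕ ℤ/27 ⊕ ℤ/81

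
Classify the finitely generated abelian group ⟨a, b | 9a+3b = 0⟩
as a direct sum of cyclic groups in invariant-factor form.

rank_ℚ(R)=1; free=2−1=1
SNF(R) diag = [3] → torsion [3]

Answer: M ≅ ℤ^1 ⊕ ℤ/3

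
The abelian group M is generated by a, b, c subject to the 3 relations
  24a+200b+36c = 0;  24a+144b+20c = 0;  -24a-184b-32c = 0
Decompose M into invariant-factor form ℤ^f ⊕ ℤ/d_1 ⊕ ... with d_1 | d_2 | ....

Answer: M ≅ ℤ/4 ⊕ ℤ/8 ⊕ ℤ/24

Derivation:
rank_ℚ(R)=3; free=3−3=0
SNF(R) diag = [4, 8, 24] → torsion [4, 8, 24]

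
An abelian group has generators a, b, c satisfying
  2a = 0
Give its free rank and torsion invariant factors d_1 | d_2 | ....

rank_ℚ(R)=1; free=3−1=2
SNF(R) diag = [2] → torsion [2]

Answer: M ≅ ℤ^2 ⊕ ℤ/2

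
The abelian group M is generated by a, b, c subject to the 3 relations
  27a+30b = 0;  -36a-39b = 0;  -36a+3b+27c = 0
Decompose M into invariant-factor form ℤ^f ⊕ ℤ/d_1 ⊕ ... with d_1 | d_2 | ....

rank_ℚ(R)=3; free=3−3=0
SNF(R) diag = [3, 9, 27] → torsion [3, 9, 27]

Answer: M ≅ ℤ/3 ⊕ ℤ/9 ⊕ ℤ/27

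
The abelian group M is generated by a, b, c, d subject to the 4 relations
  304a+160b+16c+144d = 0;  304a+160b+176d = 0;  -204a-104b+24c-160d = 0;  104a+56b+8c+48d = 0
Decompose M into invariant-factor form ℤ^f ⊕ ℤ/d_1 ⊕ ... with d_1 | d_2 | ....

Answer: M ≅ ℤ/4 ⊕ ℤ/8 ⊕ ℤ/16 ⊕ ℤ/48

Derivation:
rank_ℚ(R)=4; free=4−4=0
SNF(R) diag = [4, 8, 16, 48] → torsion [4, 8, 16, 48]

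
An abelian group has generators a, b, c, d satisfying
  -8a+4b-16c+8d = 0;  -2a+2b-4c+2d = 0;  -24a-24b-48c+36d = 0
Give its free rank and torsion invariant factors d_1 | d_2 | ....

Answer: M ≅ ℤ^1 ⊕ ℤ/2 ⊕ ℤ/4 ⊕ ℤ/12

Derivation:
rank_ℚ(R)=3; free=4−3=1
SNF(R) diag = [2, 4, 12] → torsion [2, 4, 12]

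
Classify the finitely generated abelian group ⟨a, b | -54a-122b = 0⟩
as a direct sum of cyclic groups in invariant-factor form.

Answer: M ≅ ℤ^1 ⊕ ℤ/2

Derivation:
rank_ℚ(R)=1; free=2−1=1
SNF(R) diag = [2] → torsion [2]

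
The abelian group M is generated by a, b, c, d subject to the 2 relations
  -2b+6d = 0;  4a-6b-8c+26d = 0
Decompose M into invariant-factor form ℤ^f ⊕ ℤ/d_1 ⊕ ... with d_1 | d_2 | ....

rank_ℚ(R)=2; free=4−2=2
SNF(R) diag = [2, 4] → torsion [2, 4]

Answer: M ≅ ℤ^2 ⊕ ℤ/2 ⊕ ℤ/4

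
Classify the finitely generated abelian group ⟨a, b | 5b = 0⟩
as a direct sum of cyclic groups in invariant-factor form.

Answer: M ≅ ℤ^1 ⊕ ℤ/5

Derivation:
rank_ℚ(R)=1; free=2−1=1
SNF(R) diag = [5] → torsion [5]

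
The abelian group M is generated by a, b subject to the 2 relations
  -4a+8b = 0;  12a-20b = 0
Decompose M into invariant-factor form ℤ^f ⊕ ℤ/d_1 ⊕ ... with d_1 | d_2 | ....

Answer: M ≅ ℤ/4 ⊕ ℤ/4

Derivation:
rank_ℚ(R)=2; free=2−2=0
SNF(R) diag = [4, 4] → torsion [4, 4]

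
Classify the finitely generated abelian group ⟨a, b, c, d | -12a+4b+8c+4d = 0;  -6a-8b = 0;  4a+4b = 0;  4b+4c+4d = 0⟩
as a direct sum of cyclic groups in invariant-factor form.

rank_ℚ(R)=4; free=4−4=0
SNF(R) diag = [2, 4, 4, 4] → torsion [2, 4, 4, 4]

Answer: M ≅ ℤ/2 ⊕ ℤ/4 ⊕ ℤ/4 ⊕ ℤ/4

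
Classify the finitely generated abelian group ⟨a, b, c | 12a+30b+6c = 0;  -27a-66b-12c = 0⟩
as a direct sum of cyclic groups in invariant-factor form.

rank_ℚ(R)=2; free=3−2=1
SNF(R) diag = [3, 6] → torsion [3, 6]

Answer: M ≅ ℤ^1 ⊕ ℤ/3 ⊕ ℤ/6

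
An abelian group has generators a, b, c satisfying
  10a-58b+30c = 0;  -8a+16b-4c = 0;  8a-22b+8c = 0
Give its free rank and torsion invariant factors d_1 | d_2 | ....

rank_ℚ(R)=3; free=3−3=0
SNF(R) diag = [2, 2, 4] → torsion [2, 2, 4]

Answer: M ≅ ℤ/2 ⊕ ℤ/2 ⊕ ℤ/4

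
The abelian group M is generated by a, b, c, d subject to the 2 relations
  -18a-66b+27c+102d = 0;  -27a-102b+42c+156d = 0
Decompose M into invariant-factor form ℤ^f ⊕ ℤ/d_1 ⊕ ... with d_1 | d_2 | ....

Answer: M ≅ ℤ^2 ⊕ ℤ/3 ⊕ ℤ/3

Derivation:
rank_ℚ(R)=2; free=4−2=2
SNF(R) diag = [3, 3] → torsion [3, 3]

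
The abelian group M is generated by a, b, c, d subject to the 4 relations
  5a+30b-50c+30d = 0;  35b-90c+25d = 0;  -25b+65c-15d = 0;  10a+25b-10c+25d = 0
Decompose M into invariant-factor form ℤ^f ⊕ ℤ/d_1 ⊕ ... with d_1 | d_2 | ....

Answer: M ≅ ℤ/5 ⊕ ℤ/5 ⊕ ℤ/5 ⊕ ℤ/10

Derivation:
rank_ℚ(R)=4; free=4−4=0
SNF(R) diag = [5, 5, 5, 10] → torsion [5, 5, 5, 10]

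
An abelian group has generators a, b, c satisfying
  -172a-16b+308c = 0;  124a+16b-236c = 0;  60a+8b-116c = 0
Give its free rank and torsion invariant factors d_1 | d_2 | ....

Answer: M ≅ ℤ/4 ⊕ ℤ/8 ⊕ ℤ/24

Derivation:
rank_ℚ(R)=3; free=3−3=0
SNF(R) diag = [4, 8, 24] → torsion [4, 8, 24]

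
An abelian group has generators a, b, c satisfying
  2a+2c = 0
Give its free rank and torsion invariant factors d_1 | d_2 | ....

Answer: M ≅ ℤ^2 ⊕ ℤ/2

Derivation:
rank_ℚ(R)=1; free=3−1=2
SNF(R) diag = [2] → torsion [2]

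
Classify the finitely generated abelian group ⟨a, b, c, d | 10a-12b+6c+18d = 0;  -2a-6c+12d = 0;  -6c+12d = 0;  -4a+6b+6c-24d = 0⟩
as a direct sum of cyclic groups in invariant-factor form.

rank_ℚ(R)=4; free=4−4=0
SNF(R) diag = [2, 6, 6, 6] → torsion [2, 6, 6, 6]

Answer: M ≅ ℤ/2 ⊕ ℤ/6 ⊕ ℤ/6 ⊕ ℤ/6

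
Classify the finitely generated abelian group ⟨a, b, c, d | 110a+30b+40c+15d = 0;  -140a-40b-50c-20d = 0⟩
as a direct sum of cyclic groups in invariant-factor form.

Answer: M ≅ ℤ^2 ⊕ ℤ/5 ⊕ ℤ/10

Derivation:
rank_ℚ(R)=2; free=4−2=2
SNF(R) diag = [5, 10] → torsion [5, 10]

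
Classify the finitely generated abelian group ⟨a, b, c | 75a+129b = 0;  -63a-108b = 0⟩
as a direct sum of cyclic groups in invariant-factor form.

rank_ℚ(R)=2; free=3−2=1
SNF(R) diag = [3, 9] → torsion [3, 9]

Answer: M ≅ ℤ^1 ⊕ ℤ/3 ⊕ ℤ/9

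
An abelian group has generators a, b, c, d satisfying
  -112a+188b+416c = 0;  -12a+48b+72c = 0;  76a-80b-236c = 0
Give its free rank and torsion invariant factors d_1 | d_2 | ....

Answer: M ≅ ℤ^1 ⊕ ℤ/4 ⊕ ℤ/12 ⊕ ℤ/36

Derivation:
rank_ℚ(R)=3; free=4−3=1
SNF(R) diag = [4, 12, 36] → torsion [4, 12, 36]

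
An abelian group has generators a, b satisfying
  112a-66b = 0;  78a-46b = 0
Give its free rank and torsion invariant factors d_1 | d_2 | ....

Answer: M ≅ ℤ/2 ⊕ ℤ/2

Derivation:
rank_ℚ(R)=2; free=2−2=0
SNF(R) diag = [2, 2] → torsion [2, 2]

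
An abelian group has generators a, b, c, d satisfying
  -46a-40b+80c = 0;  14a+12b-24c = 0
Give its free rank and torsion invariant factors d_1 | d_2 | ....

Answer: M ≅ ℤ^2 ⊕ ℤ/2 ⊕ ℤ/4

Derivation:
rank_ℚ(R)=2; free=4−2=2
SNF(R) diag = [2, 4] → torsion [2, 4]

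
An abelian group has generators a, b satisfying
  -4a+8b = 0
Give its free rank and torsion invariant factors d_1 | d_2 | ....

Answer: M ≅ ℤ^1 ⊕ ℤ/4

Derivation:
rank_ℚ(R)=1; free=2−1=1
SNF(R) diag = [4] → torsion [4]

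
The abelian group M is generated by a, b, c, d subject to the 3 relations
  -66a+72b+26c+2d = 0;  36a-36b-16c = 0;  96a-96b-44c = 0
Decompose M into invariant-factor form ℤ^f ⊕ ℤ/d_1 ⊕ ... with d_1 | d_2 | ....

rank_ℚ(R)=3; free=4−3=1
SNF(R) diag = [2, 4, 12] → torsion [2, 4, 12]

Answer: M ≅ ℤ^1 ⊕ ℤ/2 ⊕ ℤ/4 ⊕ ℤ/12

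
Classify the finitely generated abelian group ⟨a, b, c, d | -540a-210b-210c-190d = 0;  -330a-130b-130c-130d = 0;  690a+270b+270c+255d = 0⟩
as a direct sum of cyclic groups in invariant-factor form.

Answer: M ≅ ℤ^1 ⊕ ℤ/5 ⊕ ℤ/10 ⊕ ℤ/30

Derivation:
rank_ℚ(R)=3; free=4−3=1
SNF(R) diag = [5, 10, 30] → torsion [5, 10, 30]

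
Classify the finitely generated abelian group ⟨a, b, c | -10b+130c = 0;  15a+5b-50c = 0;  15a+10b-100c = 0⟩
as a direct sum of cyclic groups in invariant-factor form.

rank_ℚ(R)=3; free=3−3=0
SNF(R) diag = [5, 15, 30] → torsion [5, 15, 30]

Answer: M ≅ ℤ/5 ⊕ ℤ/15 ⊕ ℤ/30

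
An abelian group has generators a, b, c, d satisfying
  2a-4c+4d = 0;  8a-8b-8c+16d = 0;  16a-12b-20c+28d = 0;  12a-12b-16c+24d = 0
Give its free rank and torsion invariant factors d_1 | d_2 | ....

Answer: M ≅ ℤ/2 ⊕ ℤ/4 ⊕ ℤ/4 ⊕ ℤ/8

Derivation:
rank_ℚ(R)=4; free=4−4=0
SNF(R) diag = [2, 4, 4, 8] → torsion [2, 4, 4, 8]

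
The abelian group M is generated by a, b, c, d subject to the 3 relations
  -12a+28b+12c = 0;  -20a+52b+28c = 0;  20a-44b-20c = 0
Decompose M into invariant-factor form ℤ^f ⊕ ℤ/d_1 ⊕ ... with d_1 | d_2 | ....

rank_ℚ(R)=3; free=4−3=1
SNF(R) diag = [4, 8, 8] → torsion [4, 8, 8]

Answer: M ≅ ℤ^1 ⊕ ℤ/4 ⊕ ℤ/8 ⊕ ℤ/8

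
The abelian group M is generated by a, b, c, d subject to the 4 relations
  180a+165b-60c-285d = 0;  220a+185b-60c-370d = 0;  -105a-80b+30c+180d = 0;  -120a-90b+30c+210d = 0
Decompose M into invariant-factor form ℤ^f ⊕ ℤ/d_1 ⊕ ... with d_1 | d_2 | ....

Answer: M ≅ ℤ/5 ⊕ ℤ/5 ⊕ ℤ/15 ⊕ ℤ/30

Derivation:
rank_ℚ(R)=4; free=4−4=0
SNF(R) diag = [5, 5, 15, 30] → torsion [5, 5, 15, 30]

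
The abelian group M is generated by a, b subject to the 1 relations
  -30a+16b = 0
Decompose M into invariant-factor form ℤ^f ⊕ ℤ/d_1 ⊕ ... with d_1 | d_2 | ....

rank_ℚ(R)=1; free=2−1=1
SNF(R) diag = [2] → torsion [2]

Answer: M ≅ ℤ^1 ⊕ ℤ/2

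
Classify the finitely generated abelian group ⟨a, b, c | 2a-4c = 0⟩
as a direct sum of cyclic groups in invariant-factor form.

rank_ℚ(R)=1; free=3−1=2
SNF(R) diag = [2] → torsion [2]

Answer: M ≅ ℤ^2 ⊕ ℤ/2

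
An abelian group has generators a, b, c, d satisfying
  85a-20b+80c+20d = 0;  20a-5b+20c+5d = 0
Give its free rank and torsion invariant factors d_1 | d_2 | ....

rank_ℚ(R)=2; free=4−2=2
SNF(R) diag = [5, 5] → torsion [5, 5]

Answer: M ≅ ℤ^2 ⊕ ℤ/5 ⊕ ℤ/5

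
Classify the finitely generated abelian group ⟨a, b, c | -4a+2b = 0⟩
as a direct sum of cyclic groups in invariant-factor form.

Answer: M ≅ ℤ^2 ⊕ ℤ/2

Derivation:
rank_ℚ(R)=1; free=3−1=2
SNF(R) diag = [2] → torsion [2]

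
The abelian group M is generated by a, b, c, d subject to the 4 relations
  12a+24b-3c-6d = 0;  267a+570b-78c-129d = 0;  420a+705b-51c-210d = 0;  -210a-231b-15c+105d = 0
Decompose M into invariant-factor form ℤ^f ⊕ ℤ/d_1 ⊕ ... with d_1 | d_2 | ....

Answer: M ≅ ℤ/3 ⊕ ℤ/9 ⊕ ℤ/27 ⊕ ℤ/81

Derivation:
rank_ℚ(R)=4; free=4−4=0
SNF(R) diag = [3, 9, 27, 81] → torsion [3, 9, 27, 81]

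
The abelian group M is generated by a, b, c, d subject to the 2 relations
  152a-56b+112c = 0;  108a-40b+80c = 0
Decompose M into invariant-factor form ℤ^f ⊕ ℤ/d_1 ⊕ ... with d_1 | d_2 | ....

rank_ℚ(R)=2; free=4−2=2
SNF(R) diag = [4, 8] → torsion [4, 8]

Answer: M ≅ ℤ^2 ⊕ ℤ/4 ⊕ ℤ/8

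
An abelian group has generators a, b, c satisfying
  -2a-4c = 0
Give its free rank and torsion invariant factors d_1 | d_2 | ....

rank_ℚ(R)=1; free=3−1=2
SNF(R) diag = [2] → torsion [2]

Answer: M ≅ ℤ^2 ⊕ ℤ/2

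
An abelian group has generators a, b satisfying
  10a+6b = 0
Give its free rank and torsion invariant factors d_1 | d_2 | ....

rank_ℚ(R)=1; free=2−1=1
SNF(R) diag = [2] → torsion [2]

Answer: M ≅ ℤ^1 ⊕ ℤ/2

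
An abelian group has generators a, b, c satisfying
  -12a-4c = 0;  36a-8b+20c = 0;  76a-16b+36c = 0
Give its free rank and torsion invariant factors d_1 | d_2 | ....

rank_ℚ(R)=3; free=3−3=0
SNF(R) diag = [4, 8, 16] → torsion [4, 8, 16]

Answer: M ≅ ℤ/4 ⊕ ℤ/8 ⊕ ℤ/16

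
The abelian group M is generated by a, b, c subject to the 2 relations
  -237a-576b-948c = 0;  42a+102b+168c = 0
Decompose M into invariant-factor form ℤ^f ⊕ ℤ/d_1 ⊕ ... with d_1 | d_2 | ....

rank_ℚ(R)=2; free=3−2=1
SNF(R) diag = [3, 6] → torsion [3, 6]

Answer: M ≅ ℤ^1 ⊕ ℤ/3 ⊕ ℤ/6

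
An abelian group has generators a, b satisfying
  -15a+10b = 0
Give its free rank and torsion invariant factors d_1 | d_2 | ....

rank_ℚ(R)=1; free=2−1=1
SNF(R) diag = [5] → torsion [5]

Answer: M ≅ ℤ^1 ⊕ ℤ/5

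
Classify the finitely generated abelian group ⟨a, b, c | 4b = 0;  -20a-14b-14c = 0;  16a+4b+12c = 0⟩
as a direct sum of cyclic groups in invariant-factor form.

Answer: M ≅ ℤ/2 ⊕ ℤ/4 ⊕ ℤ/8

Derivation:
rank_ℚ(R)=3; free=3−3=0
SNF(R) diag = [2, 4, 8] → torsion [2, 4, 8]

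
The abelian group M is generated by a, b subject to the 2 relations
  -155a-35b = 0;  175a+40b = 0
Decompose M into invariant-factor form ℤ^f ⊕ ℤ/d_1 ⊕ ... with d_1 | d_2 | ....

Answer: M ≅ ℤ/5 ⊕ ℤ/15

Derivation:
rank_ℚ(R)=2; free=2−2=0
SNF(R) diag = [5, 15] → torsion [5, 15]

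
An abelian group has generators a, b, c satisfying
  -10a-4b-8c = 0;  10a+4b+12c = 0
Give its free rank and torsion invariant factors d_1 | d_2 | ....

rank_ℚ(R)=2; free=3−2=1
SNF(R) diag = [2, 4] → torsion [2, 4]

Answer: M ≅ ℤ^1 ⊕ ℤ/2 ⊕ ℤ/4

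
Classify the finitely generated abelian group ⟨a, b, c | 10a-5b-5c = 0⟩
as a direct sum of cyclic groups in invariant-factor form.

rank_ℚ(R)=1; free=3−1=2
SNF(R) diag = [5] → torsion [5]

Answer: M ≅ ℤ^2 ⊕ ℤ/5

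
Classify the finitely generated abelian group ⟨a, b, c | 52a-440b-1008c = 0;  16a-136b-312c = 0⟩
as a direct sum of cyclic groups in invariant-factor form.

rank_ℚ(R)=2; free=3−2=1
SNF(R) diag = [4, 8] → torsion [4, 8]

Answer: M ≅ ℤ^1 ⊕ ℤ/4 ⊕ ℤ/8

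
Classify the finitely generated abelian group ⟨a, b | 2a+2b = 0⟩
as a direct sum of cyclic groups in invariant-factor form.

Answer: M ≅ ℤ^1 ⊕ ℤ/2

Derivation:
rank_ℚ(R)=1; free=2−1=1
SNF(R) diag = [2] → torsion [2]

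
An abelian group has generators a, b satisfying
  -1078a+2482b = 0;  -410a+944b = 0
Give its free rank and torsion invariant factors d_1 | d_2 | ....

Answer: M ≅ ℤ/2 ⊕ ℤ/6

Derivation:
rank_ℚ(R)=2; free=2−2=0
SNF(R) diag = [2, 6] → torsion [2, 6]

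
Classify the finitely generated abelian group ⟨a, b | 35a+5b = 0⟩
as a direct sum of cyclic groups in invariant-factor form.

rank_ℚ(R)=1; free=2−1=1
SNF(R) diag = [5] → torsion [5]

Answer: M ≅ ℤ^1 ⊕ ℤ/5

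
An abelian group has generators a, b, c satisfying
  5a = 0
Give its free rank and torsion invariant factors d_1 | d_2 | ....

Answer: M ≅ ℤ^2 ⊕ ℤ/5

Derivation:
rank_ℚ(R)=1; free=3−1=2
SNF(R) diag = [5] → torsion [5]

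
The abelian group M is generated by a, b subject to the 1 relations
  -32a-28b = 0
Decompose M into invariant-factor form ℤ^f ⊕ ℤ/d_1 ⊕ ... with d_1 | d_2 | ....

rank_ℚ(R)=1; free=2−1=1
SNF(R) diag = [4] → torsion [4]

Answer: M ≅ ℤ^1 ⊕ ℤ/4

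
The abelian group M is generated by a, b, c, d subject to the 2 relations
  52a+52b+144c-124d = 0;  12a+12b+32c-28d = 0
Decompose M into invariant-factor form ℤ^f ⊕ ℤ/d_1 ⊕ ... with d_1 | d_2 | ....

rank_ℚ(R)=2; free=4−2=2
SNF(R) diag = [4, 8] → torsion [4, 8]

Answer: M ≅ ℤ^2 ⊕ ℤ/4 ⊕ ℤ/8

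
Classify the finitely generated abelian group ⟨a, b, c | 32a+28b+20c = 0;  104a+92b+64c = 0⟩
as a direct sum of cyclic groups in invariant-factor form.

rank_ℚ(R)=2; free=3−2=1
SNF(R) diag = [4, 4] → torsion [4, 4]

Answer: M ≅ ℤ^1 ⊕ ℤ/4 ⊕ ℤ/4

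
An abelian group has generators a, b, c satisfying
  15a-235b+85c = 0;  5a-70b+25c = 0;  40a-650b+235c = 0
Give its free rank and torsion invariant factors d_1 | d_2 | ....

rank_ℚ(R)=3; free=3−3=0
SNF(R) diag = [5, 5, 5] → torsion [5, 5, 5]

Answer: M ≅ ℤ/5 ⊕ ℤ/5 ⊕ ℤ/5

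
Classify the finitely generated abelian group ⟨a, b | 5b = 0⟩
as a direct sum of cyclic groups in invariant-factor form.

rank_ℚ(R)=1; free=2−1=1
SNF(R) diag = [5] → torsion [5]

Answer: M ≅ ℤ^1 ⊕ ℤ/5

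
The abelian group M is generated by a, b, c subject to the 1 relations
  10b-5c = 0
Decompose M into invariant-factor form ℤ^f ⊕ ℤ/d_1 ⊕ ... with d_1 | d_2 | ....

rank_ℚ(R)=1; free=3−1=2
SNF(R) diag = [5] → torsion [5]

Answer: M ≅ ℤ^2 ⊕ ℤ/5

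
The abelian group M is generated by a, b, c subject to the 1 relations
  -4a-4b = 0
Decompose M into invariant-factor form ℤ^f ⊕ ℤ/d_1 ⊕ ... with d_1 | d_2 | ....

rank_ℚ(R)=1; free=3−1=2
SNF(R) diag = [4] → torsion [4]

Answer: M ≅ ℤ^2 ⊕ ℤ/4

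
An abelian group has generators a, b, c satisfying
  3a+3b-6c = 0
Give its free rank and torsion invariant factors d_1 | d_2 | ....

rank_ℚ(R)=1; free=3−1=2
SNF(R) diag = [3] → torsion [3]

Answer: M ≅ ℤ^2 ⊕ ℤ/3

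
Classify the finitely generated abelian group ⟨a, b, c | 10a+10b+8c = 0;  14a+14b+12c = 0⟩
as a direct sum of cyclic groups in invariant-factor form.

rank_ℚ(R)=2; free=3−2=1
SNF(R) diag = [2, 4] → torsion [2, 4]

Answer: M ≅ ℤ^1 ⊕ ℤ/2 ⊕ ℤ/4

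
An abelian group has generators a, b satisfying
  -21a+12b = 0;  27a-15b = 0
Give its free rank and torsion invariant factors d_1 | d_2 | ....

rank_ℚ(R)=2; free=2−2=0
SNF(R) diag = [3, 3] → torsion [3, 3]

Answer: M ≅ ℤ/3 ⊕ ℤ/3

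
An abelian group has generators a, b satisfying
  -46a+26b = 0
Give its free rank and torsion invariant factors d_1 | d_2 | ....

Answer: M ≅ ℤ^1 ⊕ ℤ/2

Derivation:
rank_ℚ(R)=1; free=2−1=1
SNF(R) diag = [2] → torsion [2]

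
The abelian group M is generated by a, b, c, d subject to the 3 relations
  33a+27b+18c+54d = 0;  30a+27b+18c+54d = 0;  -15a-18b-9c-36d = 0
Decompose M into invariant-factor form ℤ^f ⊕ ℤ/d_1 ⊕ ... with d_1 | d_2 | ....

rank_ℚ(R)=3; free=4−3=1
SNF(R) diag = [3, 9, 9] → torsion [3, 9, 9]

Answer: M ≅ ℤ^1 ⊕ ℤ/3 ⊕ ℤ/9 ⊕ ℤ/9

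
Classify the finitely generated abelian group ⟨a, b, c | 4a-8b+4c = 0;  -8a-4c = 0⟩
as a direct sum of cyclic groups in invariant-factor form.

rank_ℚ(R)=2; free=3−2=1
SNF(R) diag = [4, 4] → torsion [4, 4]

Answer: M ≅ ℤ^1 ⊕ ℤ/4 ⊕ ℤ/4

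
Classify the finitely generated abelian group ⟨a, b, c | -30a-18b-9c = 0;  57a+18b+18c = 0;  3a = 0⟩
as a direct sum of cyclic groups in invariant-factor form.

rank_ℚ(R)=3; free=3−3=0
SNF(R) diag = [3, 9, 18] → torsion [3, 9, 18]

Answer: M ≅ ℤ/3 ⊕ ℤ/9 ⊕ ℤ/18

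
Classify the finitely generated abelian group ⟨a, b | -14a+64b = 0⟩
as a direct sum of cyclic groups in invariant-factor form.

rank_ℚ(R)=1; free=2−1=1
SNF(R) diag = [2] → torsion [2]

Answer: M ≅ ℤ^1 ⊕ ℤ/2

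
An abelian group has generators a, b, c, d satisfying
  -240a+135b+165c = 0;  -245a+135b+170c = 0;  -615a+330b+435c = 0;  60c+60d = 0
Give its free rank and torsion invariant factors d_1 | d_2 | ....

rank_ℚ(R)=4; free=4−4=0
SNF(R) diag = [5, 15, 30, 60] → torsion [5, 15, 30, 60]

Answer: M ≅ ℤ/5 ⊕ ℤ/15 ⊕ ℤ/30 ⊕ ℤ/60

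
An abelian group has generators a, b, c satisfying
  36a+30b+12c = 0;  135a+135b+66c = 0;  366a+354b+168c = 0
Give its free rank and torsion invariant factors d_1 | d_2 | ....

Answer: M ≅ ℤ/3 ⊕ ℤ/6 ⊕ ℤ/12

Derivation:
rank_ℚ(R)=3; free=3−3=0
SNF(R) diag = [3, 6, 12] → torsion [3, 6, 12]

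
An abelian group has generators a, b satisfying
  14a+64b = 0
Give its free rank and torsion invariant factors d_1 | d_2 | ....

Answer: M ≅ ℤ^1 ⊕ ℤ/2

Derivation:
rank_ℚ(R)=1; free=2−1=1
SNF(R) diag = [2] → torsion [2]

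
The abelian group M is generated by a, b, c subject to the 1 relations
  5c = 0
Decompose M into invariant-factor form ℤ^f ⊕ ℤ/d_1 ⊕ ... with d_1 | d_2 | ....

Answer: M ≅ ℤ^2 ⊕ ℤ/5

Derivation:
rank_ℚ(R)=1; free=3−1=2
SNF(R) diag = [5] → torsion [5]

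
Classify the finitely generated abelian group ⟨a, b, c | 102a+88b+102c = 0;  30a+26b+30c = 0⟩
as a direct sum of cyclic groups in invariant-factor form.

rank_ℚ(R)=2; free=3−2=1
SNF(R) diag = [2, 6] → torsion [2, 6]

Answer: M ≅ ℤ^1 ⊕ ℤ/2 ⊕ ℤ/6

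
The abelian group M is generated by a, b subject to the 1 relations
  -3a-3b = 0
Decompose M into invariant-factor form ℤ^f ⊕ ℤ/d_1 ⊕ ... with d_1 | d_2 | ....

Answer: M ≅ ℤ^1 ⊕ ℤ/3

Derivation:
rank_ℚ(R)=1; free=2−1=1
SNF(R) diag = [3] → torsion [3]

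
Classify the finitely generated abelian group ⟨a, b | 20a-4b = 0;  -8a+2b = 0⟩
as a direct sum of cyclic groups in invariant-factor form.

Answer: M ≅ ℤ/2 ⊕ ℤ/4

Derivation:
rank_ℚ(R)=2; free=2−2=0
SNF(R) diag = [2, 4] → torsion [2, 4]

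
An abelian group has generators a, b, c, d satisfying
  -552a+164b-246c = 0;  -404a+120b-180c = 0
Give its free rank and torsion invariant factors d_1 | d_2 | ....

Answer: M ≅ ℤ^2 ⊕ ℤ/2 ⊕ ℤ/4

Derivation:
rank_ℚ(R)=2; free=4−2=2
SNF(R) diag = [2, 4] → torsion [2, 4]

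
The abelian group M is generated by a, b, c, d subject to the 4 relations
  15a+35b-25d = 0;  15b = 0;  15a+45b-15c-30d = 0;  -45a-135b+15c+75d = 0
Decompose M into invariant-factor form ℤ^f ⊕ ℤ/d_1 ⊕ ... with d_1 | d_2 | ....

Answer: M ≅ ℤ/5 ⊕ ℤ/15 ⊕ ℤ/15 ⊕ ℤ/15

Derivation:
rank_ℚ(R)=4; free=4−4=0
SNF(R) diag = [5, 15, 15, 15] → torsion [5, 15, 15, 15]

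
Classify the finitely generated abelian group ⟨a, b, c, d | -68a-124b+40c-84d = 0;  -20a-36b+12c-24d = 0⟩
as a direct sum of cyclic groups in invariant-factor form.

Answer: M ≅ ℤ^2 ⊕ ℤ/4 ⊕ ℤ/4

Derivation:
rank_ℚ(R)=2; free=4−2=2
SNF(R) diag = [4, 4] → torsion [4, 4]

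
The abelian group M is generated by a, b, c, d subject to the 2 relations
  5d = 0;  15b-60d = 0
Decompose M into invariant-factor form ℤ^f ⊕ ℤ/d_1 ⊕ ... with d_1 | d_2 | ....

Answer: M ≅ ℤ^2 ⊕ ℤ/5 ⊕ ℤ/15

Derivation:
rank_ℚ(R)=2; free=4−2=2
SNF(R) diag = [5, 15] → torsion [5, 15]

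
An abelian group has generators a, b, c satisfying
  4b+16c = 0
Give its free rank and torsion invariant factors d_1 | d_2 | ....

Answer: M ≅ ℤ^2 ⊕ ℤ/4

Derivation:
rank_ℚ(R)=1; free=3−1=2
SNF(R) diag = [4] → torsion [4]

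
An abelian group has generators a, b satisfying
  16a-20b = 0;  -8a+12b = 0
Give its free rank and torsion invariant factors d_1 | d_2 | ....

Answer: M ≅ ℤ/4 ⊕ ℤ/8

Derivation:
rank_ℚ(R)=2; free=2−2=0
SNF(R) diag = [4, 8] → torsion [4, 8]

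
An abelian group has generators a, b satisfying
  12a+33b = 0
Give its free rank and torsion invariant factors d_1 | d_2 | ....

Answer: M ≅ ℤ^1 ⊕ ℤ/3

Derivation:
rank_ℚ(R)=1; free=2−1=1
SNF(R) diag = [3] → torsion [3]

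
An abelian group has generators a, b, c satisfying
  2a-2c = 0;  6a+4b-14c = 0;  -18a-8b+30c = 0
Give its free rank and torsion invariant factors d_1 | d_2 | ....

rank_ℚ(R)=3; free=3−3=0
SNF(R) diag = [2, 4, 4] → torsion [2, 4, 4]

Answer: M ≅ ℤ/2 ⊕ ℤ/4 ⊕ ℤ/4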